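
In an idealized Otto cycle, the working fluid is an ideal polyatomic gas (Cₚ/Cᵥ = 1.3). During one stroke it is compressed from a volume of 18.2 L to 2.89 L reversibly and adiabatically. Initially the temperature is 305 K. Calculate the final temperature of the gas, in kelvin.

T₂ ≈ 530 K

For a reversible adiabat TV^(γ−1) is constant, so T₂ = T₁ (V₁/V₂)^(γ−1).
T₂ = 305 × (18.2/2.89)^(0.3) = 529.7 K.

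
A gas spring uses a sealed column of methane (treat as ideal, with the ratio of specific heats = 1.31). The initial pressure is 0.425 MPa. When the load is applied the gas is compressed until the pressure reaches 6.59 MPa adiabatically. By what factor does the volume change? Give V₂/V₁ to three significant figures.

V₂/V₁ ≈ 0.123

From PV^γ = const, V₂/V₁ = (P₁/P₂)^(1/γ).
V₂/V₁ = (0.425/6.59)^(0.763) = 0.1234.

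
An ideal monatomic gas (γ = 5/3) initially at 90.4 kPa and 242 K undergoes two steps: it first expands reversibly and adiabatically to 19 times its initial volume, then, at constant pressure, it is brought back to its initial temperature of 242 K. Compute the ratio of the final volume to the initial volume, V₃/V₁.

V₃/V₁ ≈ 135

Adiabatic step: V₂/V₁ = 19; T₂ = T₁·(1/19)^(2/3) = 33.99 K.
Isobaric step: V₃/V₂ = T₃/T₂ = 242/33.99.
V₃/V₁ = (V₂/V₁)(V₃/V₂) = 19 × (242/33.99) = 135.3.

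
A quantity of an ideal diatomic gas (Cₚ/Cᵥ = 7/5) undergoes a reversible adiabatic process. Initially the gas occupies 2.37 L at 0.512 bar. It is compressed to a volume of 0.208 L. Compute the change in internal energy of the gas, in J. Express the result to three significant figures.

ΔU ≈ 499 J

P₂ = P₁(V₁/V₂)^γ = 0.512×(2.37/0.208)^(7/5) = 15.44 bar.
For a reversible adiabat, W_by_gas = (P₁V₁ − P₂V₂)/(γ−1).
W_by = (51200×0.00237 − 1.544×10^6×0.000208) / (2/5) = -499.5 J.
Q = 0 ⇒ ΔU = −W_by = 499.5 J.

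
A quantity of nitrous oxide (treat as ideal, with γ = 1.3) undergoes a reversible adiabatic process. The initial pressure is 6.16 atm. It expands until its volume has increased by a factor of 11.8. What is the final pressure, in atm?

Adiabatic: P₁V₁^γ = P₂V₂^γ ⇒ P₂ = P₁ (V₁/V₂)^γ.
P₂ = 6.16 × (1/11.8)^(1.3) = 0.249 atm.

P₂ ≈ 0.249 atm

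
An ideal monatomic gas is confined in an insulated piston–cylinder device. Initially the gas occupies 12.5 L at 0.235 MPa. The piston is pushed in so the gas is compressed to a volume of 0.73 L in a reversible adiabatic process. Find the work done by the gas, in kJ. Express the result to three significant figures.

W ≈ -24.9 kJ

γ = 5/3 for a monatomic ideal gas.
P₂ = P₁(V₁/V₂)^γ = 0.235×(12.5/0.73)^(5/3) = 26.73 MPa.
For a reversible adiabat, W_by_gas = (P₁V₁ − P₂V₂)/(γ−1).
W_by = (235000×0.0125 − 2.673×10^7×0.00073) / (2/3) = -24870 J.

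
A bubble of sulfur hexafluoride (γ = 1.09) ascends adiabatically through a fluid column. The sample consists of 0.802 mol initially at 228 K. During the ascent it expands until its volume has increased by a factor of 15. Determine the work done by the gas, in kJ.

For a reversible adiabat TV^(γ−1) is constant, so T₂ = T₁ (V₁/V₂)^(γ−1).
T₂ = 228 × (1/15)^(0.09) = 178.7 K.
Q = 0, so ΔU = W_on_gas = nCᵥΔT with Cᵥ = R/(γ−1) = 92.38 J/(mol·K).
ΔU = 0.802 × 92.38 × (178.7 − 228) = -3654 J.
Work done by the gas = −ΔU = 3654 J.

W ≈ 3.65 kJ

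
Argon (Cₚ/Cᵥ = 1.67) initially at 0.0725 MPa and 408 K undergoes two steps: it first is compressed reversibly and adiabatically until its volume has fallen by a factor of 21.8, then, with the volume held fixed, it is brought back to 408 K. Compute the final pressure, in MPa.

P₃ ≈ 1.58 MPa

Adiabatic step (PV^γ = const): P₂ = 0.0725×21.8^(1.67) = 12.46 MPa; T₂ = 408×21.8^(0.67) = 3217 K.
Isochoric: P₃ = P₂(T₃/T₂) = 12.46 × (408/3217) = 1.58 MPa.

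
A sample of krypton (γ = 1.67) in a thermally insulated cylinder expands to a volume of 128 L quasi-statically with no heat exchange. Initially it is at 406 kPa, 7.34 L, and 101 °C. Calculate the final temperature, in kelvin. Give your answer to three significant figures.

T₂ ≈ 55.1 K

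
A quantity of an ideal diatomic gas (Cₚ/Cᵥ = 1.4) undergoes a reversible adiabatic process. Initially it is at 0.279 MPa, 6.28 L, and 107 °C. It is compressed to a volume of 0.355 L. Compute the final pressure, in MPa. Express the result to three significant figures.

Since PV^γ is constant along a reversible adiabat, P₂ = P₁ (V₁/V₂)^γ.
P₂ = 0.279 × (6.28/0.355)^(1.4) = 15.57 MPa.

P₂ ≈ 15.6 MPa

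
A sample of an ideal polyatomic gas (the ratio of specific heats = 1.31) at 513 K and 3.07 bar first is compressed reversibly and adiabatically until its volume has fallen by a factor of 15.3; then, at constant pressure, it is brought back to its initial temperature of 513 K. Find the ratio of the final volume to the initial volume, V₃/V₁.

V₃/V₁ ≈ 0.0281

Adiabatic step: V₂/V₁ = 0.06536; T₂ = T₁·15.3^(0.31) = 1195 K.
Isobaric step: V₃/V₂ = T₃/T₂ = 513/1195.
V₃/V₁ = (V₂/V₁)(V₃/V₂) = 0.06536 × (513/1195) = 0.02806.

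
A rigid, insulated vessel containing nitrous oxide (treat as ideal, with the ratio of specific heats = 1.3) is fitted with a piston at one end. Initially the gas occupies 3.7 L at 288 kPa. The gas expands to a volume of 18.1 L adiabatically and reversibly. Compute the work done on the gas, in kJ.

W ≈ -1.35 kJ

P₂ = P₁(V₁/V₂)^γ = 288×(3.7/18.1)^(1.3) = 36.57 kPa.
For a reversible adiabat, W_by_gas = (P₁V₁ − P₂V₂)/(γ−1).
W_by = (288000×0.0037 − 36570×0.0181) / (0.3) = 1346 J.
W_on_gas = −W_by = -1346 J.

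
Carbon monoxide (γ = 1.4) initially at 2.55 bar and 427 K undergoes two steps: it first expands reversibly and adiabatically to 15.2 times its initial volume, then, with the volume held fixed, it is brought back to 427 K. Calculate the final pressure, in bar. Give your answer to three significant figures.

Adiabatic step (PV^γ = const): P₂ = 2.55×(1/15.2)^(1.4) = 0.05649 bar; T₂ = 427×(1/15.2)^(0.4) = 143.8 K.
Isochoric: P₃ = P₂(T₃/T₂) = 0.05649 × (427/143.8) = 0.1678 bar.

P₃ ≈ 0.168 bar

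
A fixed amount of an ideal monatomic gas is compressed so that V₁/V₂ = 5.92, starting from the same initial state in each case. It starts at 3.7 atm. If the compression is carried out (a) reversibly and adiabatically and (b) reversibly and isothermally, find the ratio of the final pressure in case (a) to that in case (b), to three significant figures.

For a monatomic ideal gas γ = 5/3.
Isothermal: P_b = P₁(V₁/V₂) = 3.7×5.92.
Adiabatic: P_a = P₁(V₁/V₂)^γ = 3.7×5.92^(5/3).
P_a/P_b = (V₁/V₂)^(γ−1) = 5.92^(2/3) = 3.273.

P_adiabatic / P_isothermal ≈ 3.27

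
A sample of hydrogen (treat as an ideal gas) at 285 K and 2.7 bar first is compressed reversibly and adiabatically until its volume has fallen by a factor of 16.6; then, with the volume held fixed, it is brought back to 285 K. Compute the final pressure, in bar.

P₃ ≈ 44.8 bar

For a diatomic ideal gas γ = 7/5.
Adiabatic step (PV^γ = const): P₂ = 2.7×16.6^(7/5) = 137.9 bar; T₂ = 285×16.6^(2/5) = 876.8 K.
Isochoric: P₃ = P₂(T₃/T₂) = 137.9 × (285/876.8) = 44.82 bar.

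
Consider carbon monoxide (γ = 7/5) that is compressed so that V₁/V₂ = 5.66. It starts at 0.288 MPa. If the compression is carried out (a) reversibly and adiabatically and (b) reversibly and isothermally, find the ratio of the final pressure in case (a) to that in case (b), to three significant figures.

Isothermal: P_b = P₁(V₁/V₂) = 0.288×5.66.
Adiabatic: P_a = P₁(V₁/V₂)^γ = 0.288×5.66^(7/5).
P_a/P_b = (V₁/V₂)^(γ−1) = 5.66^(2/5) = 2.

P_adiabatic / P_isothermal ≈ 2.00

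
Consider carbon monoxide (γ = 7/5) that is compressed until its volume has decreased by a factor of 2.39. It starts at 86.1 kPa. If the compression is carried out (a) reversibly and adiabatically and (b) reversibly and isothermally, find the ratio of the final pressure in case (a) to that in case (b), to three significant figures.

P_adiabatic / P_isothermal ≈ 1.42

Isothermal: P_b = P₁(V₁/V₂) = 86.1×2.39.
Adiabatic: P_a = P₁(V₁/V₂)^γ = 86.1×2.39^(7/5).
P_a/P_b = (V₁/V₂)^(γ−1) = 2.39^(2/5) = 1.417.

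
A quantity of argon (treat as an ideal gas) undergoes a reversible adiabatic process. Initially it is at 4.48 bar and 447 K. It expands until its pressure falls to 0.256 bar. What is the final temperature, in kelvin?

Along an adiabat T P^((1−γ)/γ) is constant, so T₂ = T₁ (P₂/P₁)^((γ−1)/γ).
For a monatomic ideal gas γ = 5/3, so (γ−1)/γ = 2/5.
T₂ = 447 × (0.256/4.48)^(2/5) = 142.3 K.

T₂ ≈ 142 K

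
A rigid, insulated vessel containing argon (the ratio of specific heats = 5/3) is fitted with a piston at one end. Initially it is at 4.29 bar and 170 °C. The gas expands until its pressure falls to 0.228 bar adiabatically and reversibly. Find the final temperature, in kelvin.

Along an adiabat T P^((1−γ)/γ) is constant, so T₂ = T₁ (P₂/P₁)^((γ−1)/γ).
T₁ = 170 °C = 443.1 K.
T₂ = 443.1 × (0.228/4.29)^(2/5) = 137 K.

T₂ ≈ 137 K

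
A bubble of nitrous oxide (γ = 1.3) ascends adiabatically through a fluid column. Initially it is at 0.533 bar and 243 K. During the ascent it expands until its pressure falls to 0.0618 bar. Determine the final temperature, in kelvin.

T₂ ≈ 148 K

Adiabatic: T₂/T₁ = (P₂/P₁)^((γ−1)/γ).
T₂ = 243 × (0.0618/0.533)^(0.231) = 147.8 K.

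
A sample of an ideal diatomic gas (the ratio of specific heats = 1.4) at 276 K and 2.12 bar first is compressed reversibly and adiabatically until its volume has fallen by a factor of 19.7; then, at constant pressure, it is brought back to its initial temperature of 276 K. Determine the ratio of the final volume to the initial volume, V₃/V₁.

V₃/V₁ ≈ 0.0154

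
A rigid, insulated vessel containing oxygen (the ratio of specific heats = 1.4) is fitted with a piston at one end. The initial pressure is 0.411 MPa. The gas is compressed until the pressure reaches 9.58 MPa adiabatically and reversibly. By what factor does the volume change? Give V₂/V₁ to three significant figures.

From PV^γ = const, V₂/V₁ = (P₁/P₂)^(1/γ).
V₂/V₁ = (0.411/9.58)^(0.714) = 0.1055.

V₂/V₁ ≈ 0.105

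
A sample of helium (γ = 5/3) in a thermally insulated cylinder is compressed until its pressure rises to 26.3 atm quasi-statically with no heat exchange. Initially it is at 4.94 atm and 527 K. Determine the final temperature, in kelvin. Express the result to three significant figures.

Adiabatic: T₂/T₁ = (P₂/P₁)^((γ−1)/γ).
T₂ = 527 × (26.3/4.94)^(2/5) = 1029 K.

T₂ ≈ 1030 K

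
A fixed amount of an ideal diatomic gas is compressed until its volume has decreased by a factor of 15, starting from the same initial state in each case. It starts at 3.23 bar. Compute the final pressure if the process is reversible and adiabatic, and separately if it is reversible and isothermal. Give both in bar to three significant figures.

adiabatic: 143 bar; isothermal: 48.5 bar

For a diatomic ideal gas γ = 7/5.
Isothermal: P₂ = P₁(V₁/V₂) = 3.23×15 = 48.45 bar.
Adiabatic: P₂ = P₁(V₁/V₂)^γ = 3.23×15^(7/5) = 143.1 bar.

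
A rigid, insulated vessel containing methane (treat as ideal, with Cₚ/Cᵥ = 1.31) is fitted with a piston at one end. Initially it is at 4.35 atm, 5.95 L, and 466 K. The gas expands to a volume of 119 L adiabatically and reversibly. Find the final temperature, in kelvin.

Adiabatic: T₁V₁^(γ−1) = T₂V₂^(γ−1) ⇒ T₂ = T₁ (V₁/V₂)^(γ−1).
T₂ = 466 × (5.95/119)^(0.31) = 184.1 K.

T₂ ≈ 184 K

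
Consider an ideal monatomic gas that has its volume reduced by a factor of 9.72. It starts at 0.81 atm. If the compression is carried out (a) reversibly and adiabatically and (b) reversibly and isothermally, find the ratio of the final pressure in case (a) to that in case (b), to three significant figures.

For a monatomic ideal gas γ = 5/3.
Isothermal: P_b = P₁(V₁/V₂) = 0.81×9.72.
Adiabatic: P_a = P₁(V₁/V₂)^γ = 0.81×9.72^(5/3).
P_a/P_b = (V₁/V₂)^(γ−1) = 9.72^(2/3) = 4.555.

P_adiabatic / P_isothermal ≈ 4.55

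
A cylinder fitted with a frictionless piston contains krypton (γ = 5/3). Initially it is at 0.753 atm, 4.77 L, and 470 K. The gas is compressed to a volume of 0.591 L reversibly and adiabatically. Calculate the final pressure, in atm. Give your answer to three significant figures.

P₂ ≈ 24.5 atm

Adiabatic: P₁V₁^γ = P₂V₂^γ ⇒ P₂ = P₁ (V₁/V₂)^γ.
P₂ = 0.753 × (4.77/0.591)^(5/3) = 24.45 atm.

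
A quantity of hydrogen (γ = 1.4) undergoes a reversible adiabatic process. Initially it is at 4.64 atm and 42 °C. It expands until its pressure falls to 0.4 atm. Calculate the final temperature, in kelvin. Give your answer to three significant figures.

Along an adiabat T P^((1−γ)/γ) is constant, so T₂ = T₁ (P₂/P₁)^((γ−1)/γ).
T₁ = 42 °C = 315.1 K.
T₂ = 315.1 × (0.4/4.64)^(0.286) = 156.5 K.

T₂ ≈ 156 K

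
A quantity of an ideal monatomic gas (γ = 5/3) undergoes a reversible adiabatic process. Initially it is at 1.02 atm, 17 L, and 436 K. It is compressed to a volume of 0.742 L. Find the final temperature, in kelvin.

For a reversible adiabat TV^(γ−1) is constant, so T₂ = T₁ (V₁/V₂)^(γ−1).
T₂ = 436 × (17/0.742)^(2/3) = 3517 K.

T₂ ≈ 3520 K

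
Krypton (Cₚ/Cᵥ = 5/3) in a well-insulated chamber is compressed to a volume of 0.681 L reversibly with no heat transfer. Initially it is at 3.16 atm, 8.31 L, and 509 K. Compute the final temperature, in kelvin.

T₂ ≈ 2700 K

For a reversible adiabat TV^(γ−1) is constant, so T₂ = T₁ (V₁/V₂)^(γ−1).
T₂ = 509 × (8.31/0.681)^(2/3) = 2698 K.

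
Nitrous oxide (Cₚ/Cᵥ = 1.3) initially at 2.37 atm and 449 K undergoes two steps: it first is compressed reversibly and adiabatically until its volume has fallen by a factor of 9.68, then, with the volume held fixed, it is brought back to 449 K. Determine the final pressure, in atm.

Adiabatic step (PV^γ = const): P₂ = 2.37×9.68^(1.3) = 45.33 atm; T₂ = 449×9.68^(0.3) = 887.2 K.
Isochoric: P₃ = P₂(T₃/T₂) = 45.33 × (449/887.2) = 22.94 atm.

P₃ ≈ 22.9 atm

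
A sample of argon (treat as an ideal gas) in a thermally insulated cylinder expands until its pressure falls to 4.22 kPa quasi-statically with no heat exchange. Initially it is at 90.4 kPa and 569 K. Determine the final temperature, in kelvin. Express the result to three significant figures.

Adiabatic: T₂/T₁ = (P₂/P₁)^((γ−1)/γ).
For a monatomic ideal gas γ = 5/3, so (γ−1)/γ = 2/5.
T₂ = 569 × (4.22/90.4)^(2/5) = 167 K.

T₂ ≈ 167 K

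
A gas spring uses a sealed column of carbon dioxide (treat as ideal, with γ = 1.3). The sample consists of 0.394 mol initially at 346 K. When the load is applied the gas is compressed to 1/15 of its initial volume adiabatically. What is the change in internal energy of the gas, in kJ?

ΔU ≈ 4.74 kJ

Adiabatic: T₁V₁^(γ−1) = T₂V₂^(γ−1) ⇒ T₂ = T₁ (V₁/V₂)^(γ−1).
T₂ = 346 × 15^(0.3) = 779.7 K.
Q = 0, so ΔU = W_on_gas = nCᵥΔT with Cᵥ = R/(γ−1) = 27.71 J/(mol·K).
ΔU = 0.394 × 27.71 × (779.7 − 346) = 4735 J.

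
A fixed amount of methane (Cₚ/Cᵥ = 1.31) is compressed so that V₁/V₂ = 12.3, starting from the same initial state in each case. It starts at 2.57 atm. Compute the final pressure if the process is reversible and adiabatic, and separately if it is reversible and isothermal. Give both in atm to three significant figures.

adiabatic: 68.8 atm; isothermal: 31.6 atm

Isothermal: P₂ = P₁(V₁/V₂) = 2.57×12.3 = 31.61 atm.
Adiabatic: P₂ = P₁(V₁/V₂)^γ = 2.57×12.3^(1.31) = 68.82 atm.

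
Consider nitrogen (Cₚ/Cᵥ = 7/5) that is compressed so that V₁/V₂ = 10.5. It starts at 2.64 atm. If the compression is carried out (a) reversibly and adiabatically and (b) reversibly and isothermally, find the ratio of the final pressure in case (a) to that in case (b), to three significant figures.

Isothermal: P_b = P₁(V₁/V₂) = 2.64×10.5.
Adiabatic: P_a = P₁(V₁/V₂)^γ = 2.64×10.5^(7/5).
P_a/P_b = (V₁/V₂)^(γ−1) = 10.5^(2/5) = 2.561.

P_adiabatic / P_isothermal ≈ 2.56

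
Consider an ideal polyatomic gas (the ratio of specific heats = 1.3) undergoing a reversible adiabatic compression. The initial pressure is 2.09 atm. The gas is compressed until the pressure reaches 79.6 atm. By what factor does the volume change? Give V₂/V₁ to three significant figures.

From PV^γ = const, V₂/V₁ = (P₁/P₂)^(1/γ).
V₂/V₁ = (2.09/79.6)^(0.769) = 0.06082.

V₂/V₁ ≈ 0.0608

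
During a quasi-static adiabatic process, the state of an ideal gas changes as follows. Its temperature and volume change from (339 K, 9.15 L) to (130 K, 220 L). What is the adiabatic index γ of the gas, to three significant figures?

γ ≈ 1.30

TV^(γ−1) = const ⇒ γ − 1 = ln(T₂/T₁) / ln(V₁/V₂).
γ = 1 + ln(130/339) / ln(9.15/220) = 1.301.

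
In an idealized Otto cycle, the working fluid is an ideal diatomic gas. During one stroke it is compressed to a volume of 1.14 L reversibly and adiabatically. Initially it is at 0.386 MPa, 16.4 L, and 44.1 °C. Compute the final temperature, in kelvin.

T₂ ≈ 922 K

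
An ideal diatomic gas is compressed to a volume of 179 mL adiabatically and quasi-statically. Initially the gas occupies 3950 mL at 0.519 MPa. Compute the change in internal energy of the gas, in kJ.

ΔU ≈ 12.5 kJ

γ = 7/5 for a diatomic ideal gas.
P₂ = P₁(V₁/V₂)^γ = 0.519×(3950/179)^(7/5) = 39.48 MPa.
For a reversible adiabat, W_by_gas = (P₁V₁ − P₂V₂)/(γ−1).
W_by = (519000×0.00395 − 3.948×10^7×0.000179) / (2/5) = -12540 J.
Q = 0 ⇒ ΔU = −W_by = 12540 J.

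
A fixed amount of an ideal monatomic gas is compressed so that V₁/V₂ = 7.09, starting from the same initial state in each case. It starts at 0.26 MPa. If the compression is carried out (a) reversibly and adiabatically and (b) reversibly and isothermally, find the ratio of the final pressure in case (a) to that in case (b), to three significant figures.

For a monatomic ideal gas γ = 5/3.
Isothermal: P_b = P₁(V₁/V₂) = 0.26×7.09.
Adiabatic: P_a = P₁(V₁/V₂)^γ = 0.26×7.09^(5/3).
P_a/P_b = (V₁/V₂)^(γ−1) = 7.09^(2/3) = 3.691.

P_adiabatic / P_isothermal ≈ 3.69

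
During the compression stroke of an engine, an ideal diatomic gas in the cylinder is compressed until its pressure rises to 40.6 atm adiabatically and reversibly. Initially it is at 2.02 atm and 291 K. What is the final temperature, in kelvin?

T₂ ≈ 686 K

Adiabatic: T₂/T₁ = (P₂/P₁)^((γ−1)/γ).
For a diatomic ideal gas γ = 7/5, so (γ−1)/γ = 2/7.
T₂ = 291 × (40.6/2.02)^(2/7) = 685.8 K.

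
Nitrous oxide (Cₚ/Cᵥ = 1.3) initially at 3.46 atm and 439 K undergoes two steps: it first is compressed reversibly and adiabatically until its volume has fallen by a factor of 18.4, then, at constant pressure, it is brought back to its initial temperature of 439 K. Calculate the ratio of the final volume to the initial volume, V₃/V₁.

V₃/V₁ ≈ 0.0227

Adiabatic step: V₂/V₁ = 0.05435; T₂ = T₁·18.4^(0.3) = 1052 K.
Isobaric step: V₃/V₂ = T₃/T₂ = 439/1052.
V₃/V₁ = (V₂/V₁)(V₃/V₂) = 0.05435 × (439/1052) = 0.02268.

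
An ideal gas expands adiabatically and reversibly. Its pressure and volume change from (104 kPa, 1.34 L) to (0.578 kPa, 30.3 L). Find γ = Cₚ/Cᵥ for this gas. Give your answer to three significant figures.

γ ≈ 1.67

PV^γ = const ⇒ γ = ln(P₂/P₁) / ln(V₁/V₂).
γ = ln(0.578/104) / ln(1.34/30.3) = 1.665.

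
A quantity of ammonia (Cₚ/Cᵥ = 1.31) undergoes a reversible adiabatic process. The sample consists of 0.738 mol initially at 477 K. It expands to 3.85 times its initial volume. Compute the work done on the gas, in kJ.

W ≈ -3.22 kJ

Adiabatic: T₁V₁^(γ−1) = T₂V₂^(γ−1) ⇒ T₂ = T₁ (V₁/V₂)^(γ−1).
T₂ = 477 × (1/3.85)^(0.31) = 314.1 K.
Q = 0, so ΔU = W_on_gas = nCᵥΔT with Cᵥ = R/(γ−1) = 26.82 J/(mol·K).
ΔU = 0.738 × 26.82 × (314.1 − 477) = -3225 J.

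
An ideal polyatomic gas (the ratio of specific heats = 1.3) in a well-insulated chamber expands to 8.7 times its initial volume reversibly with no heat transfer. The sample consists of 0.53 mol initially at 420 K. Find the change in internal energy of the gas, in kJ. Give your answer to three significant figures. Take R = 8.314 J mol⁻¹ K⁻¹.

ΔU ≈ -2.95 kJ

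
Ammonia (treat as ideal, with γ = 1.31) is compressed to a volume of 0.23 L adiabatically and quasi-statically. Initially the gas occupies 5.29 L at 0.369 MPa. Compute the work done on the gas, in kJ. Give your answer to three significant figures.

P₂ = P₁(V₁/V₂)^γ = 0.369×(5.29/0.23)^(1.31) = 22.43 MPa.
For a reversible adiabat, W_by_gas = (P₁V₁ − P₂V₂)/(γ−1).
W_by = (369000×0.00529 − 2.243×10^7×0.00023) / (0.31) = -10350 J.
W_on_gas = −W_by = 10350 J.

W ≈ 10.3 kJ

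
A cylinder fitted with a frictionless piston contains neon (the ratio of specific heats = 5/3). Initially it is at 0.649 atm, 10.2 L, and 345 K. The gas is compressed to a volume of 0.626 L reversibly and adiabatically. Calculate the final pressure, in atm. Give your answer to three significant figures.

P₂ ≈ 68.0 atm

Adiabatic: P₁V₁^γ = P₂V₂^γ ⇒ P₂ = P₁ (V₁/V₂)^γ.
P₂ = 0.649 × (10.2/0.626)^(5/3) = 67.97 atm.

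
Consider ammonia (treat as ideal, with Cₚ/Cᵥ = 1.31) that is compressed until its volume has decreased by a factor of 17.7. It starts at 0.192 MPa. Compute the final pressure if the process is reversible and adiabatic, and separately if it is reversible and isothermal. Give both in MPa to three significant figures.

Isothermal: P₂ = P₁(V₁/V₂) = 0.192×17.7 = 3.398 MPa.
Adiabatic: P₂ = P₁(V₁/V₂)^γ = 0.192×17.7^(1.31) = 8.282 MPa.

adiabatic: 8.28 MPa; isothermal: 3.40 MPa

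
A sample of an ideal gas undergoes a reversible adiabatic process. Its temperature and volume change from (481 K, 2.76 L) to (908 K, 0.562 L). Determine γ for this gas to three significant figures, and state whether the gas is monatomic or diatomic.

TV^(γ−1) = const ⇒ γ − 1 = ln(T₂/T₁) / ln(V₁/V₂).
γ = 1 + ln(908/481) / ln(2.76/0.562) = 1.399.
γ ≈ 1.40 is close to 7/5, so the gas is diatomic.

γ ≈ 1.40; diatomic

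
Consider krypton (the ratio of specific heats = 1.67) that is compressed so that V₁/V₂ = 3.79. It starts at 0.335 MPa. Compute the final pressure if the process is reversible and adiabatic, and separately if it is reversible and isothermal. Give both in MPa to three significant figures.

adiabatic: 3.10 MPa; isothermal: 1.27 MPa

Isothermal: P₂ = P₁(V₁/V₂) = 0.335×3.79 = 1.27 MPa.
Adiabatic: P₂ = P₁(V₁/V₂)^γ = 0.335×3.79^(1.67) = 3.1 MPa.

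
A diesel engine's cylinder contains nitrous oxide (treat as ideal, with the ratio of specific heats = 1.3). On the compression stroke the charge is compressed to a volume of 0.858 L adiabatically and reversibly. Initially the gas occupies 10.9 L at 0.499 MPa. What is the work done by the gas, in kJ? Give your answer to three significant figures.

P₂ = P₁(V₁/V₂)^γ = 0.499×(10.9/0.858)^(1.3) = 13.59 MPa.
For a reversible adiabat, W_by_gas = (P₁V₁ − P₂V₂)/(γ−1).
W_by = (499000×0.0109 − 1.359×10^7×0.000858) / (0.3) = -20740 J.

W ≈ -20.7 kJ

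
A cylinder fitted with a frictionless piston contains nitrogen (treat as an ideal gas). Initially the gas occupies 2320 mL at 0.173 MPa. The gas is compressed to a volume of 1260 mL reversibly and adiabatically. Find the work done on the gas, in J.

γ = 7/5 for a diatomic ideal gas.
P₂ = P₁(V₁/V₂)^γ = 0.173×(2320/1260)^(7/5) = 0.4066 MPa.
For a reversible adiabat, W_by_gas = (P₁V₁ − P₂V₂)/(γ−1).
W_by = (173000×0.00232 − 406600×0.00126) / (2/5) = -277.5 J.
W_on_gas = −W_by = 277.5 J.

W ≈ 278 J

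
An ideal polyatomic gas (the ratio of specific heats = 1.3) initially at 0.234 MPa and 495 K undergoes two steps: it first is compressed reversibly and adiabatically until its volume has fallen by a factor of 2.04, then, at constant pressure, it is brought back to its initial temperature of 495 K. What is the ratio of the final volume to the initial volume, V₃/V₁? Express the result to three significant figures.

Adiabatic step: V₂/V₁ = 0.4902; T₂ = T₁·2.04^(0.3) = 613 K.
Isobaric step: V₃/V₂ = T₃/T₂ = 495/613.
V₃/V₁ = (V₂/V₁)(V₃/V₂) = 0.4902 × (495/613) = 0.3958.

V₃/V₁ ≈ 0.396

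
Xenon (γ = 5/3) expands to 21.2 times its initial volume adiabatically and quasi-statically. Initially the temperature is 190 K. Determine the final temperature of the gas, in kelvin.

T₂ ≈ 24.8 K

For a reversible adiabat TV^(γ−1) is constant, so T₂ = T₁ (V₁/V₂)^(γ−1).
T₂ = 190 × (1/21.2)^(2/3) = 24.8 K.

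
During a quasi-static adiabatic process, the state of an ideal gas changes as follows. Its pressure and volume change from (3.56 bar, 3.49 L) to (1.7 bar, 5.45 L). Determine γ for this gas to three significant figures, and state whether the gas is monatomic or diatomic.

γ ≈ 1.66; monatomic

PV^γ = const ⇒ γ = ln(P₂/P₁) / ln(V₁/V₂).
γ = ln(1.7/3.56) / ln(3.49/5.45) = 1.658.
γ ≈ 1.66 is close to 5/3, so the gas is monatomic.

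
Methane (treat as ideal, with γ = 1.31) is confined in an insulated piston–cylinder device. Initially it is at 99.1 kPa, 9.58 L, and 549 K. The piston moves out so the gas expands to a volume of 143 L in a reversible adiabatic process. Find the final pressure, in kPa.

P₂ ≈ 2.87 kPa

Adiabatic: P₁V₁^γ = P₂V₂^γ ⇒ P₂ = P₁ (V₁/V₂)^γ.
P₂ = 99.1 × (9.58/143)^(1.31) = 2.872 kPa.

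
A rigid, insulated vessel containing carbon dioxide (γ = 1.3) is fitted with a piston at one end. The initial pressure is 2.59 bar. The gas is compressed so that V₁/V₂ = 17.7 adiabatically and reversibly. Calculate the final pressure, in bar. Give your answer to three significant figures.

Since PV^γ is constant along a reversible adiabat, P₂ = P₁ (V₁/V₂)^γ.
P₂ = 2.59 × 17.7^(1.3) = 108.6 bar.

P₂ ≈ 109 bar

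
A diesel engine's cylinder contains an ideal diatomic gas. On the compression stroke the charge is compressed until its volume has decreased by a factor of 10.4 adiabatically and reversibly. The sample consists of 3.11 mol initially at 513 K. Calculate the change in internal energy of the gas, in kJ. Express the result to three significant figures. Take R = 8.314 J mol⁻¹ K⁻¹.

For a reversible adiabat TV^(γ−1) is constant, so T₂ = T₁ (V₁/V₂)^(γ−1).
γ = 7/5 for a diatomic ideal gas, so γ−1 = 2/5.
T₂ = 513 × 10.4^(2/5) = 1309 K.
Q = 0, so ΔU = W_on_gas = nCᵥΔT with Cᵥ = R/(γ−1) = 20.79 J/(mol·K).
ΔU = 3.11 × 20.79 × (1309 − 513) = 51450 J.

ΔU ≈ 51.5 kJ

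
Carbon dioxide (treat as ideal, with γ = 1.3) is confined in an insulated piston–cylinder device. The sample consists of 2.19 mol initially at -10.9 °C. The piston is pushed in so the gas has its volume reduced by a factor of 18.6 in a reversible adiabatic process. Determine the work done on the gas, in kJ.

For a reversible adiabat TV^(γ−1) is constant, so T₂ = T₁ (V₁/V₂)^(γ−1).
T₁ = -10.9 °C = 262.2 K.
T₂ = 262.2 × 18.6^(0.3) = 630.3 K.
Q = 0, so ΔU = W_on_gas = nCᵥΔT with Cᵥ = R/(γ−1) = 27.71 J/(mol·K).
ΔU = 2.19 × 27.71 × (630.3 − 262.2) = 22340 J.

W ≈ 22.3 kJ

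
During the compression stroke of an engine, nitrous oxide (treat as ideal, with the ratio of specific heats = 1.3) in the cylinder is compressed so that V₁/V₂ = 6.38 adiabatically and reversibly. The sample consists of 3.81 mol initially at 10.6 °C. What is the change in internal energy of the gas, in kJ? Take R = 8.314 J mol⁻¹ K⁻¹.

ΔU ≈ 22.3 kJ

Adiabatic: T₁V₁^(γ−1) = T₂V₂^(γ−1) ⇒ T₂ = T₁ (V₁/V₂)^(γ−1).
T₁ = 10.6 °C = 283.8 K.
T₂ = 283.8 × 6.38^(0.3) = 494.7 K.
Q = 0, so ΔU = W_on_gas = nCᵥΔT with Cᵥ = R/(γ−1) = 27.71 J/(mol·K).
ΔU = 3.81 × 27.71 × (494.7 − 283.8) = 22280 J.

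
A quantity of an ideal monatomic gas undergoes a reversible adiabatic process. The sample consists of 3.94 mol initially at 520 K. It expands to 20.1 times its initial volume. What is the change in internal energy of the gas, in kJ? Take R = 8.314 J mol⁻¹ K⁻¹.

For a reversible adiabat TV^(γ−1) is constant, so T₂ = T₁ (V₁/V₂)^(γ−1).
γ = 5/3 for a monatomic ideal gas, so γ−1 = 2/3.
T₂ = 520 × (1/20.1)^(2/3) = 70.34 K.
Q = 0, so ΔU = W_on_gas = nCᵥΔT with Cᵥ = R/(γ−1) = 12.47 J/(mol·K).
ΔU = 3.94 × 12.47 × (70.34 − 520) = -22090 J.

ΔU ≈ -22.1 kJ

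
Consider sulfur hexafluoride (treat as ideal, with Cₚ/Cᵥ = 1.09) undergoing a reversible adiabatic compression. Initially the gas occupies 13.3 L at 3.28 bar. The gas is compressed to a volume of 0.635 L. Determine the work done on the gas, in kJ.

W ≈ 15.3 kJ

P₂ = P₁(V₁/V₂)^γ = 3.28×(13.3/0.635)^(1.09) = 90.33 bar.
For a reversible adiabat, W_by_gas = (P₁V₁ − P₂V₂)/(γ−1).
W_by = (328000×0.0133 − 9.033×10^6×0.000635) / (0.09) = -15260 J.
W_on_gas = −W_by = 15260 J.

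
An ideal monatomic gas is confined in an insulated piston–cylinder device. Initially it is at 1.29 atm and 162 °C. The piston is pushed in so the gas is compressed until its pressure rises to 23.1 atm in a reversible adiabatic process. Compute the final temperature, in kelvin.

T₂ ≈ 1380 K

Adiabatic: T₂/T₁ = (P₂/P₁)^((γ−1)/γ).
For a monatomic ideal gas γ = 5/3, so (γ−1)/γ = 2/5.
T₁ = 162 °C = 435.1 K.
T₂ = 435.1 × (23.1/1.29)^(2/5) = 1380 K.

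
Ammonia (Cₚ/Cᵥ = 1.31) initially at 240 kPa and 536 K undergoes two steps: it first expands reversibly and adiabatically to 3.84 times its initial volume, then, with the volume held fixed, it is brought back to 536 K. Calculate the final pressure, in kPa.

Adiabatic step (PV^γ = const): P₂ = 240×(1/3.84)^(1.31) = 41.18 kPa; T₂ = 536×(1/3.84)^(0.31) = 353.2 K.
Isochoric: P₃ = P₂(T₃/T₂) = 41.18 × (536/353.2) = 62.5 kPa.

P₃ ≈ 62.5 kPa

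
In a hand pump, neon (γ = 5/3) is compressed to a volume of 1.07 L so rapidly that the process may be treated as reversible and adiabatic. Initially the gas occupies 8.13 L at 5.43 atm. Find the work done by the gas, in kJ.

P₂ = P₁(V₁/V₂)^γ = 5.43×(8.13/1.07)^(5/3) = 159.5 atm.
For a reversible adiabat, W_by_gas = (P₁V₁ − P₂V₂)/(γ−1).
W_by = (550200×0.00813 − 1.616×10^7×0.00107) / (2/3) = -19220 J.

W ≈ -19.2 kJ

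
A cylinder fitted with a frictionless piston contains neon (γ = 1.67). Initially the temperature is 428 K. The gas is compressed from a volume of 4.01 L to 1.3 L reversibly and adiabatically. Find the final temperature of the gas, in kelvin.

Adiabatic: T₁V₁^(γ−1) = T₂V₂^(γ−1) ⇒ T₂ = T₁ (V₁/V₂)^(γ−1).
T₂ = 428 × (4.01/1.3)^(0.67) = 910.4 K.

T₂ ≈ 910 K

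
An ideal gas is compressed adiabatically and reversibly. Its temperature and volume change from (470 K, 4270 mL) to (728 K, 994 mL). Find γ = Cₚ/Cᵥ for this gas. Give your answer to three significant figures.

TV^(γ−1) = const ⇒ γ − 1 = ln(T₂/T₁) / ln(V₁/V₂).
γ = 1 + ln(728/470) / ln(4270/994) = 1.3.

γ ≈ 1.30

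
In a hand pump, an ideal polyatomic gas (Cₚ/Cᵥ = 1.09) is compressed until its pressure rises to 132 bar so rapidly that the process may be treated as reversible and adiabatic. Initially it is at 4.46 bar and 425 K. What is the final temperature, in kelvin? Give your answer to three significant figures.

T₂ ≈ 562 K

Adiabatic: T₂/T₁ = (P₂/P₁)^((γ−1)/γ).
T₂ = 425 × (132/4.46)^(0.0826) = 562.2 K.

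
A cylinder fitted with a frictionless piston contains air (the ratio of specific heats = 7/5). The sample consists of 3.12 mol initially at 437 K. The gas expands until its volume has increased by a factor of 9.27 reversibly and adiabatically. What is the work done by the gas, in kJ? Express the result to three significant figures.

W ≈ 16.7 kJ

Adiabatic: T₁V₁^(γ−1) = T₂V₂^(γ−1) ⇒ T₂ = T₁ (V₁/V₂)^(γ−1).
T₂ = 437 × (1/9.27)^(2/5) = 179.3 K.
Q = 0, so ΔU = W_on_gas = nCᵥΔT with Cᵥ = R/(γ−1) = 20.79 J/(mol·K).
ΔU = 3.12 × 20.79 × (179.3 − 437) = -16710 J.
Work done by the gas = −ΔU = 16710 J.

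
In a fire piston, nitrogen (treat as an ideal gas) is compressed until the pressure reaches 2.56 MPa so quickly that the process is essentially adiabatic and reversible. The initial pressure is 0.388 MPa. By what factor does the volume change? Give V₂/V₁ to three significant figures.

V₂/V₁ ≈ 0.260

From PV^γ = const, V₂/V₁ = (P₁/P₂)^(1/γ).
For a diatomic ideal gas γ = 7/5.
V₂/V₁ = (0.388/2.56)^(5/7) = 0.2598.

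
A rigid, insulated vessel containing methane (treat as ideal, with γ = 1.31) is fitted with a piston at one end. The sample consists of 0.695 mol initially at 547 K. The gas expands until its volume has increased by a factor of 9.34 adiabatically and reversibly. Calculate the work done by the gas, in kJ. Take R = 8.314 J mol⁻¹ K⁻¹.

Adiabatic: T₁V₁^(γ−1) = T₂V₂^(γ−1) ⇒ T₂ = T₁ (V₁/V₂)^(γ−1).
T₂ = 547 × (1/9.34)^(0.31) = 273.6 K.
Q = 0, so ΔU = W_on_gas = nCᵥΔT with Cᵥ = R/(γ−1) = 26.82 J/(mol·K).
ΔU = 0.695 × 26.82 × (273.6 − 547) = -5095 J.
Work done by the gas = −ΔU = 5095 J.

W ≈ 5.10 kJ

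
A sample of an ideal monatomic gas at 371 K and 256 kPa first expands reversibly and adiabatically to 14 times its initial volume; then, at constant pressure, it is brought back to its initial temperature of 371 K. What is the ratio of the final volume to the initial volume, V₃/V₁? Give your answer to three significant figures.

V₃/V₁ ≈ 81.3

For a monatomic ideal gas γ = 5/3.
Adiabatic step: V₂/V₁ = 14; T₂ = T₁·(1/14)^(2/3) = 63.87 K.
Isobaric step: V₃/V₂ = T₃/T₂ = 371/63.87.
V₃/V₁ = (V₂/V₁)(V₃/V₂) = 14 × (371/63.87) = 81.32.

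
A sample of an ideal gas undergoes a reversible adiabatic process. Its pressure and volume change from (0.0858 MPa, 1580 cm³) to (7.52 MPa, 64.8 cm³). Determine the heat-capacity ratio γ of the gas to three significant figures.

PV^γ = const ⇒ γ = ln(P₂/P₁) / ln(V₁/V₂).
γ = ln(7.52/0.0858) / ln(1580/64.8) = 1.401.

γ ≈ 1.40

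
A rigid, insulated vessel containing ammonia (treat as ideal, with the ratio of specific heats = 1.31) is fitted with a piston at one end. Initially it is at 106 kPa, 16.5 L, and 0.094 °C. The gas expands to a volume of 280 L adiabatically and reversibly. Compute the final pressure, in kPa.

P₂ ≈ 2.60 kPa

Adiabatic: P₁V₁^γ = P₂V₂^γ ⇒ P₂ = P₁ (V₁/V₂)^γ.
P₂ = 106 × (16.5/280)^(1.31) = 2.597 kPa.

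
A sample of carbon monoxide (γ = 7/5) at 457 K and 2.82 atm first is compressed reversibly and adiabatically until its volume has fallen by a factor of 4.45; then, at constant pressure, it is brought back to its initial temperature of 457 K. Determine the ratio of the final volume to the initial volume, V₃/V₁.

V₃/V₁ ≈ 0.124

Adiabatic step: V₂/V₁ = 0.2247; T₂ = T₁·4.45^(2/5) = 830.3 K.
Isobaric step: V₃/V₂ = T₃/T₂ = 457/830.3.
V₃/V₁ = (V₂/V₁)(V₃/V₂) = 0.2247 × (457/830.3) = 0.1237.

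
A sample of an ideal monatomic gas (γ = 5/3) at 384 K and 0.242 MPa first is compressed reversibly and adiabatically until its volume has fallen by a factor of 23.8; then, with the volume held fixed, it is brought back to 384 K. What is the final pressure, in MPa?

Adiabatic step (PV^γ = const): P₂ = 0.242×23.8^(5/3) = 47.66 MPa; T₂ = 384×23.8^(2/3) = 3177 K.
Isochoric: P₃ = P₂(T₃/T₂) = 47.66 × (384/3177) = 5.76 MPa.

P₃ ≈ 5.76 MPa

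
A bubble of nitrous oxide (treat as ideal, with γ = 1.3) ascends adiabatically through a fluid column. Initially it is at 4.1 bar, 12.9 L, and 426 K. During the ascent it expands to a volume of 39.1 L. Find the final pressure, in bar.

Since PV^γ is constant along a reversible adiabat, P₂ = P₁ (V₁/V₂)^γ.
P₂ = 4.1 × (12.9/39.1)^(1.3) = 0.9699 bar.

P₂ ≈ 0.970 bar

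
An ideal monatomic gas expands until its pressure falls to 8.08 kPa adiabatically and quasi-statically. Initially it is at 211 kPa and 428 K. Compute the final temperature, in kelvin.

Adiabatic: T₂/T₁ = (P₂/P₁)^((γ−1)/γ).
For a monatomic ideal gas γ = 5/3, so (γ−1)/γ = 2/5.
T₂ = 428 × (8.08/211)^(2/5) = 116.1 K.

T₂ ≈ 116 K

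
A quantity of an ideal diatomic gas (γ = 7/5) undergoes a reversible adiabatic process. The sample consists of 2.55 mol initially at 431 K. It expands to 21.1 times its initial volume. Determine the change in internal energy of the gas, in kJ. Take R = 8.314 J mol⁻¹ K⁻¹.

For a reversible adiabat TV^(γ−1) is constant, so T₂ = T₁ (V₁/V₂)^(γ−1).
T₂ = 431 × (1/21.1)^(2/5) = 127.3 K.
Q = 0, so ΔU = W_on_gas = nCᵥΔT with Cᵥ = R/(γ−1) = 20.79 J/(mol·K).
ΔU = 2.55 × 20.79 × (127.3 − 431) = -16100 J.

ΔU ≈ -16.1 kJ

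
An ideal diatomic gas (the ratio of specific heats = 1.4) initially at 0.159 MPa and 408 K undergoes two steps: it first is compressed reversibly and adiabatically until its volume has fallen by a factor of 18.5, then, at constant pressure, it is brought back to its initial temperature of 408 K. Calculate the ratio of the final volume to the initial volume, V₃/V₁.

V₃/V₁ ≈ 0.0168

Adiabatic step: V₂/V₁ = 0.05405; T₂ = T₁·18.5^(0.4) = 1311 K.
Isobaric step: V₃/V₂ = T₃/T₂ = 408/1311.
V₃/V₁ = (V₂/V₁)(V₃/V₂) = 0.05405 × (408/1311) = 0.01683.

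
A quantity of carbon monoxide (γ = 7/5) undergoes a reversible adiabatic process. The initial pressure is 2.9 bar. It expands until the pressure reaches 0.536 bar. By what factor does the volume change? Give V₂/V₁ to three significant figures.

From PV^γ = const, V₂/V₁ = (P₁/P₂)^(1/γ).
V₂/V₁ = (2.9/0.536)^(5/7) = 3.34.

V₂/V₁ ≈ 3.34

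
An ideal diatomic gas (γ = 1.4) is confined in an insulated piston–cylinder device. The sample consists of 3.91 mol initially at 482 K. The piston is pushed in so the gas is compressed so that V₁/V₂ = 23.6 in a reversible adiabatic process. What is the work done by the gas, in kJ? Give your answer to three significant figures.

W ≈ -99.5 kJ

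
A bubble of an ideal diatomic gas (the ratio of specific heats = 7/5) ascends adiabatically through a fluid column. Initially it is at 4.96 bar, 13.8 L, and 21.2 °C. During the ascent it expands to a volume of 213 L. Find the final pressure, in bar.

P₂ ≈ 0.108 bar

Adiabatic: P₁V₁^γ = P₂V₂^γ ⇒ P₂ = P₁ (V₁/V₂)^γ.
P₂ = 4.96 × (13.8/213)^(7/5) = 0.1075 bar.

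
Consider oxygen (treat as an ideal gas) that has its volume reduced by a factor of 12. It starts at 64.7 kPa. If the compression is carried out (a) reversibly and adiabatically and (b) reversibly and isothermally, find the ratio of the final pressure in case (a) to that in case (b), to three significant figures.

P_adiabatic / P_isothermal ≈ 2.70

For a diatomic ideal gas γ = 7/5.
Isothermal: P_b = P₁(V₁/V₂) = 64.7×12.
Adiabatic: P_a = P₁(V₁/V₂)^γ = 64.7×12^(7/5).
P_a/P_b = (V₁/V₂)^(γ−1) = 12^(2/5) = 2.702.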